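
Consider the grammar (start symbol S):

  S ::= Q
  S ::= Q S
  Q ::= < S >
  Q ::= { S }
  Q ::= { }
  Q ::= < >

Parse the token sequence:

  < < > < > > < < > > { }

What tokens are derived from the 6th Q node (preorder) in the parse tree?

{ }

[S [Q < [S [Q < >] [S [Q < >]]] >] [S [Q < [S [Q < >]] >] [S [Q { }]]]]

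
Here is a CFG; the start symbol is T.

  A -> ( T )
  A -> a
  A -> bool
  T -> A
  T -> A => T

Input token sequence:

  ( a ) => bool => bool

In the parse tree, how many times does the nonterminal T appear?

4

[T [A ( [T [A a]] )] => [T [A bool] => [T [A bool]]]]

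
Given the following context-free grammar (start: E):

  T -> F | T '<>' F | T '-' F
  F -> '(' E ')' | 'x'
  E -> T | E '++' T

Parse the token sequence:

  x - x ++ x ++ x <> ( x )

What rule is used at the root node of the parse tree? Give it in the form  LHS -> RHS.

E -> E '++' T

[E [E [E [T [T [F x]] - [F x]]] ++ [T [F x]]] ++ [T [T [F x]] <> [F ( [E [T [F x]]] )]]]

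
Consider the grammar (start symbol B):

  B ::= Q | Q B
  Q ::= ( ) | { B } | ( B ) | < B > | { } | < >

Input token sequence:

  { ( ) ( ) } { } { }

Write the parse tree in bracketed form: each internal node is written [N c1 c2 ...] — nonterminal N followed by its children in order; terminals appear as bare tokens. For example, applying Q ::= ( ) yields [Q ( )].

B
Q B
{ B } B
{ Q B } B
{ ( ) B } B
{ ( ) Q } B
{ ( ) ( ) } B
{ ( ) ( ) } Q B
{ ( ) ( ) } { } B
{ ( ) ( ) } { } Q
{ ( ) ( ) } { } { }

[B [Q { [B [Q ( )] [B [Q ( )]]] }] [B [Q { }] [B [Q { }]]]]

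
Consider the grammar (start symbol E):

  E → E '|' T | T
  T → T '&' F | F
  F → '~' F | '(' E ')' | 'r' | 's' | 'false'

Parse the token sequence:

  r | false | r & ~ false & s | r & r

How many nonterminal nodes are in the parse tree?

[E [E [E [E [T [F r]]] | [T [F false]]] | [T [T [T [F r]] & [F ~ [F false]]] & [F s]]] | [T [T [F r]] & [F r]]]

19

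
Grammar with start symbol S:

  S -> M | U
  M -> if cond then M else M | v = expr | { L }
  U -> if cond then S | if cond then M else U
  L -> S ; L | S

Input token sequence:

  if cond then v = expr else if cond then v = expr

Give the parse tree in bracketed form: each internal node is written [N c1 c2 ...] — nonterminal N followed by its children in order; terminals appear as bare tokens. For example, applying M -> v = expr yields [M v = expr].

S
U
if cond then M else U
if cond then v = expr else U
if cond then v = expr else if cond then S
if cond then v = expr else if cond then M
if cond then v = expr else if cond then v = expr

[S [U if cond then [M v = expr] else [U if cond then [S [M v = expr]]]]]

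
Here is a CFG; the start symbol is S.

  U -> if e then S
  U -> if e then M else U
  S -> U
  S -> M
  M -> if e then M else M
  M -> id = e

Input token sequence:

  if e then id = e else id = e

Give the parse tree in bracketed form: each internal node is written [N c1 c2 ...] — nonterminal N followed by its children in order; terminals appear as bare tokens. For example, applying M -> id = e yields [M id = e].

[S [M if e then [M id = e] else [M id = e]]]

S
M
if e then M else M
if e then id = e else M
if e then id = e else id = e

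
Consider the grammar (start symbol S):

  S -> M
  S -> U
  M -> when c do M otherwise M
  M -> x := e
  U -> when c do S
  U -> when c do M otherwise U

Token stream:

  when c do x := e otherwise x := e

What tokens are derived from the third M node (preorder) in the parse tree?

x := e

[S [M when c do [M x := e] otherwise [M x := e]]]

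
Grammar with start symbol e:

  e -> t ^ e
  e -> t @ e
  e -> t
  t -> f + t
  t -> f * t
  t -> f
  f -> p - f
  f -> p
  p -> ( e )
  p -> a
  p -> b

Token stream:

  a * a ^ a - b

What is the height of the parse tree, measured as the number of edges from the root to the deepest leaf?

[e [t [f [p a]] * [t [f [p a]]]] ^ [e [t [f [p a] - [f [p b]]]]]]

6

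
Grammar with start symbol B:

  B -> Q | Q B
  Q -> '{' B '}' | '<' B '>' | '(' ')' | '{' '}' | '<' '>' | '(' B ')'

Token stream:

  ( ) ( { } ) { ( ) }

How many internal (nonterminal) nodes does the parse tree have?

10

[B [Q ( )] [B [Q ( [B [Q { }]] )] [B [Q { [B [Q ( )]] }]]]]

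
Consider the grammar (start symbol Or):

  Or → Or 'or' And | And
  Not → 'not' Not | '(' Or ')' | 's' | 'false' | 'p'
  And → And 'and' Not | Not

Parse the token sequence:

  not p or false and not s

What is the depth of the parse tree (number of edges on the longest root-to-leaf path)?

[Or [Or [And [Not not [Not p]]]] or [And [And [Not false]] and [Not not [Not s]]]]

5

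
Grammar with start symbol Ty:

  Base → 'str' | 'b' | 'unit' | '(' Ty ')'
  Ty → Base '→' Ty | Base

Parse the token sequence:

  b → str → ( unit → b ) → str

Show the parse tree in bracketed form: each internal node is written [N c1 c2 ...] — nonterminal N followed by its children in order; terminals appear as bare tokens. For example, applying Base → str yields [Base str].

Ty
Base → Ty
b → Ty
b → Base → Ty
b → str → Ty
b → str → Base → Ty
b → str → ( Ty ) → Ty
b → str → ( Base → Ty ) → Ty
b → str → ( unit → Ty ) → Ty
b → str → ( unit → Base ) → Ty
b → str → ( unit → b ) → Ty
b → str → ( unit → b ) → Base
b → str → ( unit → b ) → str

[Ty [Base b] → [Ty [Base str] → [Ty [Base ( [Ty [Base unit] → [Ty [Base b]]] )] → [Ty [Base str]]]]]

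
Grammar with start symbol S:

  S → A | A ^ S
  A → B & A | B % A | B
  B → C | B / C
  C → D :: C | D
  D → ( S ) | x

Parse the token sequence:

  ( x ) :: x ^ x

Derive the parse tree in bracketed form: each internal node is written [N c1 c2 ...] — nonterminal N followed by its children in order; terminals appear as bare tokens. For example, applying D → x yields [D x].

[S [A [B [C [D ( [S [A [B [C [D x]]]]] )] :: [C [D x]]]]] ^ [S [A [B [C [D x]]]]]]

S
A ^ S
B ^ S
C ^ S
D :: C ^ S
( S ) :: C ^ S
( A ) :: C ^ S
( B ) :: C ^ S
( C ) :: C ^ S
( D ) :: C ^ S
( x ) :: C ^ S
( x ) :: D ^ S
( x ) :: x ^ S
( x ) :: x ^ A
( x ) :: x ^ B
( x ) :: x ^ C
( x ) :: x ^ D
( x ) :: x ^ x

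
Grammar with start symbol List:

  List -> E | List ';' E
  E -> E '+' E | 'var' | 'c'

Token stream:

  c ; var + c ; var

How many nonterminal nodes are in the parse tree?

[List [List [List [E c]] ; [E [E var] + [E c]]] ; [E var]]

8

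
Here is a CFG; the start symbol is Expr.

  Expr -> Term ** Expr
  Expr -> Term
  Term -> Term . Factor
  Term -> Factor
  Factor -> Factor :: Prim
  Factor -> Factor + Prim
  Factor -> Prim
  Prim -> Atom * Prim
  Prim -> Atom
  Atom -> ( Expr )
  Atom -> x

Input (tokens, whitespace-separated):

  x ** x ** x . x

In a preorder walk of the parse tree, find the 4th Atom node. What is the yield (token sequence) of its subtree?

[Expr [Term [Factor [Prim [Atom x]]]] ** [Expr [Term [Factor [Prim [Atom x]]]] ** [Expr [Term [Term [Factor [Prim [Atom x]]]] . [Factor [Prim [Atom x]]]]]]]

x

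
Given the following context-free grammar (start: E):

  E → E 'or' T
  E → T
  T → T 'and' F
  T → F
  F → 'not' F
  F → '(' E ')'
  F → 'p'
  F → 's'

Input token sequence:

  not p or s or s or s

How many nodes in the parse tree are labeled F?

5

[E [E [E [E [T [F not [F p]]]] or [T [F s]]] or [T [F s]]] or [T [F s]]]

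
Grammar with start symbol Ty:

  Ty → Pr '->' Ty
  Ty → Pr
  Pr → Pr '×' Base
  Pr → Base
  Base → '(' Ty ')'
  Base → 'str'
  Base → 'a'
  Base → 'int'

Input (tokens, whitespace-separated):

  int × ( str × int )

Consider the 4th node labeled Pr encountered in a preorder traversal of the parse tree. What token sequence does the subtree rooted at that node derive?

str

[Ty [Pr [Pr [Base int]] × [Base ( [Ty [Pr [Pr [Base str]] × [Base int]]] )]]]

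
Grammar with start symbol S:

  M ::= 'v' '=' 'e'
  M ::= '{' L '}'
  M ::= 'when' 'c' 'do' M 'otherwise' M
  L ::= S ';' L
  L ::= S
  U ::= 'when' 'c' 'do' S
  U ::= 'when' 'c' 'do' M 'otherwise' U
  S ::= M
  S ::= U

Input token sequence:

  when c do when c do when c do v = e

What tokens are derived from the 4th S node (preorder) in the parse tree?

v = e

[S [U when c do [S [U when c do [S [U when c do [S [M v = e]]]]]]]]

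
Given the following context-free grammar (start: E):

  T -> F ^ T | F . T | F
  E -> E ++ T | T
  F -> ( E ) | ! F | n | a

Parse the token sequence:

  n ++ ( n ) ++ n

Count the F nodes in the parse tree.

4

[E [E [E [T [F n]]] ++ [T [F ( [E [T [F n]]] )]]] ++ [T [F n]]]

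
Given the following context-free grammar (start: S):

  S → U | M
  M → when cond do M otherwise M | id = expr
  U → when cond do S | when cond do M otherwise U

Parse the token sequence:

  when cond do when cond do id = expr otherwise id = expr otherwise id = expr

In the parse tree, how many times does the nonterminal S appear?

1

[S [M when cond do [M when cond do [M id = expr] otherwise [M id = expr]] otherwise [M id = expr]]]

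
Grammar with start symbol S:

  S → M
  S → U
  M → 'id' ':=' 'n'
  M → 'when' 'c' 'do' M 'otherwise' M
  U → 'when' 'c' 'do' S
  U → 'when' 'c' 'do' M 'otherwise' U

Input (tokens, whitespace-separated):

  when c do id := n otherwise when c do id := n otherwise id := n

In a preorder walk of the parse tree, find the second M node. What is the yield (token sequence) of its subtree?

[S [M when c do [M id := n] otherwise [M when c do [M id := n] otherwise [M id := n]]]]

id := n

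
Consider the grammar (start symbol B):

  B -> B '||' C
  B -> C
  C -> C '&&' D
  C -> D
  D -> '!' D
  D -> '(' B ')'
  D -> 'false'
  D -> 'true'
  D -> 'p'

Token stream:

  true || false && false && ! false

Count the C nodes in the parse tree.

[B [B [C [D true]]] || [C [C [C [D false]] && [D false]] && [D ! [D false]]]]

4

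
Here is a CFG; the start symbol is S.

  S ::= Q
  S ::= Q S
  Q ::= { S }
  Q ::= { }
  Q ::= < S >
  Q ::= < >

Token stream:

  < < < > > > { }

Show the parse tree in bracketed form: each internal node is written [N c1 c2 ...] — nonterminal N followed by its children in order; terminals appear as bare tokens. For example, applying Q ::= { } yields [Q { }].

S
Q S
< S > S
< Q > S
< < S > > S
< < Q > > S
< < < > > > S
< < < > > > Q
< < < > > > { }

[S [Q < [S [Q < [S [Q < >]] >]] >] [S [Q { }]]]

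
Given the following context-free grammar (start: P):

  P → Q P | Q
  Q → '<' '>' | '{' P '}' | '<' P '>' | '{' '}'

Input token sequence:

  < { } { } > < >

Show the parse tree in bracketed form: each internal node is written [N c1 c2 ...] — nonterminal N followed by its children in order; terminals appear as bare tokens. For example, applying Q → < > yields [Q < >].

[P [Q < [P [Q { }] [P [Q { }]]] >] [P [Q < >]]]

P
Q P
< P > P
< Q P > P
< { } P > P
< { } Q > P
< { } { } > P
< { } { } > Q
< { } { } > < >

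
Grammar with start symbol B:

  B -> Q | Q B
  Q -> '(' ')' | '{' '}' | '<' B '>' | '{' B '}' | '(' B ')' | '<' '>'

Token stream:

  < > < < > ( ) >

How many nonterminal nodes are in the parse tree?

[B [Q < >] [B [Q < [B [Q < >] [B [Q ( )]]] >]]]

8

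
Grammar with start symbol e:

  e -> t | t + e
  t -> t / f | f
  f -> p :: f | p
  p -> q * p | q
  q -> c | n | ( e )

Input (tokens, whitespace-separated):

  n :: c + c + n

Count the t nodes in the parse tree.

3

[e [t [f [p [q n]] :: [f [p [q c]]]]] + [e [t [f [p [q c]]]] + [e [t [f [p [q n]]]]]]]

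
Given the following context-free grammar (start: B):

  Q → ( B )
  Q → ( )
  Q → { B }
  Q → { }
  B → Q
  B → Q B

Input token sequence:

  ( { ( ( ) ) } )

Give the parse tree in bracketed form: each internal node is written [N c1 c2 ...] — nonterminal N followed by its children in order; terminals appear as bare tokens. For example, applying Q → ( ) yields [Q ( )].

[B [Q ( [B [Q { [B [Q ( [B [Q ( )]] )]] }]] )]]

B
Q
( B )
( Q )
( { B } )
( { Q } )
( { ( B ) } )
( { ( Q ) } )
( { ( ( ) ) } )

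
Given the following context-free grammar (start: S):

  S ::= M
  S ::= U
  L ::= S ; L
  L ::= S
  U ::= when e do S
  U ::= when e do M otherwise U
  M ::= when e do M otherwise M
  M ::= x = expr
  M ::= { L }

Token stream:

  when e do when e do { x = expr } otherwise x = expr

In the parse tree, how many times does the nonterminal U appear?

[S [U when e do [S [M when e do [M { [L [S [M x = expr]]] }] otherwise [M x = expr]]]]]

1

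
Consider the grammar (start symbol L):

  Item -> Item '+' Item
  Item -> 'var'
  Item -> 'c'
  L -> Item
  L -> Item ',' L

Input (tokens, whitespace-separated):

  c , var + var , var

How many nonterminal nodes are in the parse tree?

[L [Item c] , [L [Item [Item var] + [Item var]] , [L [Item var]]]]

8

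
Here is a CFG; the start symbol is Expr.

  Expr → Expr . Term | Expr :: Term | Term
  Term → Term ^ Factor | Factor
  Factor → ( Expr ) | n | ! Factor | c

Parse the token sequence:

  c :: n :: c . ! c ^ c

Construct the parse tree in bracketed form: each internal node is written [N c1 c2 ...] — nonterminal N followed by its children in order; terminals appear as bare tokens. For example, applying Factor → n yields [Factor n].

[Expr [Expr [Expr [Expr [Term [Factor c]]] :: [Term [Factor n]]] :: [Term [Factor c]]] . [Term [Term [Factor ! [Factor c]]] ^ [Factor c]]]

Expr
Expr . Term
Expr :: Term . Term
Expr :: Term :: Term . Term
Term :: Term :: Term . Term
Factor :: Term :: Term . Term
c :: Term :: Term . Term
c :: Factor :: Term . Term
c :: n :: Term . Term
c :: n :: Factor . Term
c :: n :: c . Term
c :: n :: c . Term ^ Factor
c :: n :: c . Factor ^ Factor
c :: n :: c . ! Factor ^ Factor
c :: n :: c . ! c ^ Factor
c :: n :: c . ! c ^ c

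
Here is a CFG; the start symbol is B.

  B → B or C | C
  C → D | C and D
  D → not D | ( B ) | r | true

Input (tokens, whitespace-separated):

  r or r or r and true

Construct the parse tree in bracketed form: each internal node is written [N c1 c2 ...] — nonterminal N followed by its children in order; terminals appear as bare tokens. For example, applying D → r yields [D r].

B
B or C
B or C or C
C or C or C
D or C or C
r or C or C
r or D or C
r or r or C
r or r or C and D
r or r or D and D
r or r or r and D
r or r or r and true

[B [B [B [C [D r]]] or [C [D r]]] or [C [C [D r]] and [D true]]]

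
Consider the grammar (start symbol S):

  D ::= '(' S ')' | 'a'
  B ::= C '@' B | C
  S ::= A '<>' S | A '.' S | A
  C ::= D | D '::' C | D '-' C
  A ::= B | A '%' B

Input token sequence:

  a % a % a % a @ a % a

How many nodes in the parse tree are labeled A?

5

[S [A [A [A [A [A [B [C [D a]]]] % [B [C [D a]]]] % [B [C [D a]]]] % [B [C [D a]] @ [B [C [D a]]]]] % [B [C [D a]]]]]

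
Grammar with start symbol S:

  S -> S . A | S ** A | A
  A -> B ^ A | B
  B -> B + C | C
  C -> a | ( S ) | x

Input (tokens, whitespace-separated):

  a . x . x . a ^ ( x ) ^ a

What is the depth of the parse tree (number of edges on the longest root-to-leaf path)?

[S [S [S [S [A [B [C a]]]] . [A [B [C x]]]] . [A [B [C x]]]] . [A [B [C a]] ^ [A [B [C ( [S [A [B [C x]]]] )]] ^ [A [B [C a]]]]]]

9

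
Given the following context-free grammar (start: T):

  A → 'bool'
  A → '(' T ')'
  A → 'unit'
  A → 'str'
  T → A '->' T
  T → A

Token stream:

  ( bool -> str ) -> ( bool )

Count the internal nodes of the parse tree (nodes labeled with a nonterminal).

10

[T [A ( [T [A bool] -> [T [A str]]] )] -> [T [A ( [T [A bool]] )]]]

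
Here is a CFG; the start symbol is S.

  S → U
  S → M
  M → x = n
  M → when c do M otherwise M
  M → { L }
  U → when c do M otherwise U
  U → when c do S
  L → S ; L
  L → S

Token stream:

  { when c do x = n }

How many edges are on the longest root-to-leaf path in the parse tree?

[S [M { [L [S [U when c do [S [M x = n]]]]] }]]

7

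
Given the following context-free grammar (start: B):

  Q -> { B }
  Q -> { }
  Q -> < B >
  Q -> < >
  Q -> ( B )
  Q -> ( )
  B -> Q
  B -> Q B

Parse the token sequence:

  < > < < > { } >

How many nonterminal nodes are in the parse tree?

8

[B [Q < >] [B [Q < [B [Q < >] [B [Q { }]]] >]]]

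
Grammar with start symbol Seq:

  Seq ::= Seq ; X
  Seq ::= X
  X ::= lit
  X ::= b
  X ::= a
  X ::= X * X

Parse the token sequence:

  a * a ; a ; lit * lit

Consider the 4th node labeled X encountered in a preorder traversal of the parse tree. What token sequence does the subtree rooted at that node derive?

a

[Seq [Seq [Seq [X [X a] * [X a]]] ; [X a]] ; [X [X lit] * [X lit]]]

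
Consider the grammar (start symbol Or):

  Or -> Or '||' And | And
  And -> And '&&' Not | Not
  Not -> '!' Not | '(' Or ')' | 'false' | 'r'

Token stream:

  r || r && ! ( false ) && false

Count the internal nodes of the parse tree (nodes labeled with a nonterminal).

14

[Or [Or [And [Not r]]] || [And [And [And [Not r]] && [Not ! [Not ( [Or [And [Not false]]] )]]] && [Not false]]]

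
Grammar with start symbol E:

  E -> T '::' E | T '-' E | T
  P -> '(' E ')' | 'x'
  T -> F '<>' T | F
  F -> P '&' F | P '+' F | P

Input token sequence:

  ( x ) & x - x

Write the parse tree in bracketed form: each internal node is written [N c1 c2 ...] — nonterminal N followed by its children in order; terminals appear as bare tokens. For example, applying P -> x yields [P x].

E
T - E
F - E
P & F - E
( E ) & F - E
( T ) & F - E
( F ) & F - E
( P ) & F - E
( x ) & F - E
( x ) & P - E
( x ) & x - E
( x ) & x - T
( x ) & x - F
( x ) & x - P
( x ) & x - x

[E [T [F [P ( [E [T [F [P x]]]] )] & [F [P x]]]] - [E [T [F [P x]]]]]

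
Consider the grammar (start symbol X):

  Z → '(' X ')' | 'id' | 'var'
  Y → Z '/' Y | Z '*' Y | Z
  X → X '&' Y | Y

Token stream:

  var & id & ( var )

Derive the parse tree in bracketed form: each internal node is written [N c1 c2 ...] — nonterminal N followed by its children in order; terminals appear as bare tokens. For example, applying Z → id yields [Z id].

[X [X [X [Y [Z var]]] & [Y [Z id]]] & [Y [Z ( [X [Y [Z var]]] )]]]

X
X & Y
X & Y & Y
Y & Y & Y
Z & Y & Y
var & Y & Y
var & Z & Y
var & id & Y
var & id & Z
var & id & ( X )
var & id & ( Y )
var & id & ( Z )
var & id & ( var )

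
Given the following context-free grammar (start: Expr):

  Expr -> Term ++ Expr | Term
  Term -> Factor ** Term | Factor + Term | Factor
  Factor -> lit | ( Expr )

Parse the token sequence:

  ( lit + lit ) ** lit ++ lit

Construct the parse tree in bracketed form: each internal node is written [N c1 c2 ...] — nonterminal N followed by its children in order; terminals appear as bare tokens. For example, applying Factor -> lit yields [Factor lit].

[Expr [Term [Factor ( [Expr [Term [Factor lit] + [Term [Factor lit]]]] )] ** [Term [Factor lit]]] ++ [Expr [Term [Factor lit]]]]

Expr
Term ++ Expr
Factor ** Term ++ Expr
( Expr ) ** Term ++ Expr
( Term ) ** Term ++ Expr
( Factor + Term ) ** Term ++ Expr
( lit + Term ) ** Term ++ Expr
( lit + Factor ) ** Term ++ Expr
( lit + lit ) ** Term ++ Expr
( lit + lit ) ** Factor ++ Expr
( lit + lit ) ** lit ++ Expr
( lit + lit ) ** lit ++ Term
( lit + lit ) ** lit ++ Factor
( lit + lit ) ** lit ++ lit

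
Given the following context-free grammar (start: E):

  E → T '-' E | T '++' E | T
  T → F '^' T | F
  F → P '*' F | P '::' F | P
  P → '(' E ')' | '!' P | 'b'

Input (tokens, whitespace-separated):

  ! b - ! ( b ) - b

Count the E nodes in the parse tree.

[E [T [F [P ! [P b]]]] - [E [T [F [P ! [P ( [E [T [F [P b]]]] )]]]] - [E [T [F [P b]]]]]]

4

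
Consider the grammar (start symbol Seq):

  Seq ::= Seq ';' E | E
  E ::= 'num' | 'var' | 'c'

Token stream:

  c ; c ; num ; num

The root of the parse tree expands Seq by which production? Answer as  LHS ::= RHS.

[Seq [Seq [Seq [Seq [E c]] ; [E c]] ; [E num]] ; [E num]]

Seq ::= Seq ';' E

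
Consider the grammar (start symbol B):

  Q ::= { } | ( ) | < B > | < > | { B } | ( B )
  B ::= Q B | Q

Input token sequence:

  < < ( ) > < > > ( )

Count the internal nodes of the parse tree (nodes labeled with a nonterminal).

10

[B [Q < [B [Q < [B [Q ( )]] >] [B [Q < >]]] >] [B [Q ( )]]]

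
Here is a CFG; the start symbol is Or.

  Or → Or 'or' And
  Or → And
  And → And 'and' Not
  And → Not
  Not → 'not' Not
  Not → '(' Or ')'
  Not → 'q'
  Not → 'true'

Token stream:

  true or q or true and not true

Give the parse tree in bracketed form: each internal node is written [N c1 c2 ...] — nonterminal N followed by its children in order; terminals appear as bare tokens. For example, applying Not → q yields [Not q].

Or
Or or And
Or or And or And
And or And or And
Not or And or And
true or And or And
true or Not or And
true or q or And
true or q or And and Not
true or q or Not and Not
true or q or true and Not
true or q or true and not Not
true or q or true and not true

[Or [Or [Or [And [Not true]]] or [And [Not q]]] or [And [And [Not true]] and [Not not [Not true]]]]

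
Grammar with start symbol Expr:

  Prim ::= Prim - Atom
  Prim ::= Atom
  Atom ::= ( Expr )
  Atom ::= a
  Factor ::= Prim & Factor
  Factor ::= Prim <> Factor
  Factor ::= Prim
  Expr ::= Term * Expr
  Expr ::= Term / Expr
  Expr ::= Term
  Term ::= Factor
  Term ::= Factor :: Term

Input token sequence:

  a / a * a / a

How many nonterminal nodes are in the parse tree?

[Expr [Term [Factor [Prim [Atom a]]]] / [Expr [Term [Factor [Prim [Atom a]]]] * [Expr [Term [Factor [Prim [Atom a]]]] / [Expr [Term [Factor [Prim [Atom a]]]]]]]]

20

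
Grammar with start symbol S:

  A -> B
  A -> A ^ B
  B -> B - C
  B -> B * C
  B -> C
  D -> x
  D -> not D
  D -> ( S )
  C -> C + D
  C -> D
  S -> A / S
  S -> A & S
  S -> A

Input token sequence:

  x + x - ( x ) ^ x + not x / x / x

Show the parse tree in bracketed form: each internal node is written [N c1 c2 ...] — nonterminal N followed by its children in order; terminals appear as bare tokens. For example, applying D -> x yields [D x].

[S [A [A [B [B [C [C [D x]] + [D x]]] - [C [D ( [S [A [B [C [D x]]]]] )]]]] ^ [B [C [C [D x]] + [D not [D x]]]]] / [S [A [B [C [D x]]]] / [S [A [B [C [D x]]]]]]]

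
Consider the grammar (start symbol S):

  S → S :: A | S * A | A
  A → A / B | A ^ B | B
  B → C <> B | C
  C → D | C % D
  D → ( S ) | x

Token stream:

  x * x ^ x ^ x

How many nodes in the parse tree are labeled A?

4

[S [S [A [B [C [D x]]]]] * [A [A [A [B [C [D x]]]] ^ [B [C [D x]]]] ^ [B [C [D x]]]]]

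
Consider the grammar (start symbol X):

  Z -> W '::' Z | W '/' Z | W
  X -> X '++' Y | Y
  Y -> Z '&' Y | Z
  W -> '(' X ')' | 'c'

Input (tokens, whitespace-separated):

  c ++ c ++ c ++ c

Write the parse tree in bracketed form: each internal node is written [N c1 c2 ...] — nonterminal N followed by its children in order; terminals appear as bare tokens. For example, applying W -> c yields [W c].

[X [X [X [X [Y [Z [W c]]]] ++ [Y [Z [W c]]]] ++ [Y [Z [W c]]]] ++ [Y [Z [W c]]]]

X
X ++ Y
X ++ Y ++ Y
X ++ Y ++ Y ++ Y
Y ++ Y ++ Y ++ Y
Z ++ Y ++ Y ++ Y
W ++ Y ++ Y ++ Y
c ++ Y ++ Y ++ Y
c ++ Z ++ Y ++ Y
c ++ W ++ Y ++ Y
c ++ c ++ Y ++ Y
c ++ c ++ Z ++ Y
c ++ c ++ W ++ Y
c ++ c ++ c ++ Y
c ++ c ++ c ++ Z
c ++ c ++ c ++ W
c ++ c ++ c ++ c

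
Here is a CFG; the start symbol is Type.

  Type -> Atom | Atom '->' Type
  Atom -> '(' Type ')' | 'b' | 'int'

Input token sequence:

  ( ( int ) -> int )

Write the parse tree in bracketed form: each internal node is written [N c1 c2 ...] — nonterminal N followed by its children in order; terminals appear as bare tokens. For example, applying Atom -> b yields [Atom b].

[Type [Atom ( [Type [Atom ( [Type [Atom int]] )] -> [Type [Atom int]]] )]]

Type
Atom
( Type )
( Atom -> Type )
( ( Type ) -> Type )
( ( Atom ) -> Type )
( ( int ) -> Type )
( ( int ) -> Atom )
( ( int ) -> int )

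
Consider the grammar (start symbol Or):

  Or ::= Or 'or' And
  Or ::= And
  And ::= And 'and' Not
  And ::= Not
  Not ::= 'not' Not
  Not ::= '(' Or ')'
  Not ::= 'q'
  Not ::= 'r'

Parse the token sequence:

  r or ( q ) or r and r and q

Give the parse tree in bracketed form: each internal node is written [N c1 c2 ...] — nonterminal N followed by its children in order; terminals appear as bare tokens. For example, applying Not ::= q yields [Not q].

Or
Or or And
Or or And or And
And or And or And
Not or And or And
r or And or And
r or Not or And
r or ( Or ) or And
r or ( And ) or And
r or ( Not ) or And
r or ( q ) or And
r or ( q ) or And and Not
r or ( q ) or And and Not and Not
r or ( q ) or Not and Not and Not
r or ( q ) or r and Not and Not
r or ( q ) or r and r and Not
r or ( q ) or r and r and q

[Or [Or [Or [And [Not r]]] or [And [Not ( [Or [And [Not q]]] )]]] or [And [And [And [Not r]] and [Not r]] and [Not q]]]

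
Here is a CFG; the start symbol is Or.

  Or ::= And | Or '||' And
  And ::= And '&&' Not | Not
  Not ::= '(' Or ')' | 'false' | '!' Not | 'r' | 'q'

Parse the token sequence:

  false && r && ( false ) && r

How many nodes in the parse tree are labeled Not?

[Or [And [And [And [And [Not false]] && [Not r]] && [Not ( [Or [And [Not false]]] )]] && [Not r]]]

5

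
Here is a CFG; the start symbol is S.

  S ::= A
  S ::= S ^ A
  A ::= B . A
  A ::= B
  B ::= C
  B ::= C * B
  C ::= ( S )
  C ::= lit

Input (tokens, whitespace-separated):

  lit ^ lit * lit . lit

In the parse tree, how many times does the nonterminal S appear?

[S [S [A [B [C lit]]]] ^ [A [B [C lit] * [B [C lit]]] . [A [B [C lit]]]]]

2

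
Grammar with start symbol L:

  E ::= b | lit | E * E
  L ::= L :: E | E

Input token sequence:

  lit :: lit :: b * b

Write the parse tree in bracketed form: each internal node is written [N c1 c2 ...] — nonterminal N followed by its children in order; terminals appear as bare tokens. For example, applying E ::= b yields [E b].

L
L :: E
L :: E :: E
E :: E :: E
lit :: E :: E
lit :: lit :: E
lit :: lit :: E * E
lit :: lit :: b * E
lit :: lit :: b * b

[L [L [L [E lit]] :: [E lit]] :: [E [E b] * [E b]]]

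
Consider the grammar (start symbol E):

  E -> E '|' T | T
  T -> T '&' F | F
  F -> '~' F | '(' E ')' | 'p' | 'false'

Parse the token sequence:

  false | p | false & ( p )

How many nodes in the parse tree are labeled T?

5

[E [E [E [T [F false]]] | [T [F p]]] | [T [T [F false]] & [F ( [E [T [F p]]] )]]]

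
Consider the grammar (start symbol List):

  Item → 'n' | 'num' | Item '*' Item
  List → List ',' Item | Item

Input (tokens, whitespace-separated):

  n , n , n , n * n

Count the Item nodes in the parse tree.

[List [List [List [List [Item n]] , [Item n]] , [Item n]] , [Item [Item n] * [Item n]]]

6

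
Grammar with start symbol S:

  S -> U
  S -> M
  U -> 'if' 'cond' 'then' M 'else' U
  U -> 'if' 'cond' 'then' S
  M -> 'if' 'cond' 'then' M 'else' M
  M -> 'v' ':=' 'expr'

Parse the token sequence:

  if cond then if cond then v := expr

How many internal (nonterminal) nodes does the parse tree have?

6

[S [U if cond then [S [U if cond then [S [M v := expr]]]]]]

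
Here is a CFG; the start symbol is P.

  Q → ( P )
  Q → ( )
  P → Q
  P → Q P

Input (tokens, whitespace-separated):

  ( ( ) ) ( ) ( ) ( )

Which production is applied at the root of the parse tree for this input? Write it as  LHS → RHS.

[P [Q ( [P [Q ( )]] )] [P [Q ( )] [P [Q ( )] [P [Q ( )]]]]]

P → Q P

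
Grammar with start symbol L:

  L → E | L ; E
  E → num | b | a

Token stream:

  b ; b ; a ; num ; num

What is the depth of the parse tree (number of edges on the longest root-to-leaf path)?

6

[L [L [L [L [L [E b]] ; [E b]] ; [E a]] ; [E num]] ; [E num]]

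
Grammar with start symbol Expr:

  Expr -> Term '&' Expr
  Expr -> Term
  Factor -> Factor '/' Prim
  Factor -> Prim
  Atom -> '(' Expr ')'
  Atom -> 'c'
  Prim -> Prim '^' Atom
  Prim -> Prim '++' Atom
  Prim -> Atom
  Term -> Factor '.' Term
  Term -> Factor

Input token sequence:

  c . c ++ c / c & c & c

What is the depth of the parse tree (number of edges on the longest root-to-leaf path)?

[Expr [Term [Factor [Prim [Atom c]]] . [Term [Factor [Factor [Prim [Prim [Atom c]] ++ [Atom c]]] / [Prim [Atom c]]]]] & [Expr [Term [Factor [Prim [Atom c]]]] & [Expr [Term [Factor [Prim [Atom c]]]]]]]

8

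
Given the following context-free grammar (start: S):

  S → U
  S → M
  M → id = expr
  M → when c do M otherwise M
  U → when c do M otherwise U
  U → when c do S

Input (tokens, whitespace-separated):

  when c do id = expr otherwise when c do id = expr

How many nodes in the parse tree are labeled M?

[S [U when c do [M id = expr] otherwise [U when c do [S [M id = expr]]]]]

2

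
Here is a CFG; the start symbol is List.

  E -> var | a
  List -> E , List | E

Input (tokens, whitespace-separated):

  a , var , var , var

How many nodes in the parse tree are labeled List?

4

[List [E a] , [List [E var] , [List [E var] , [List [E var]]]]]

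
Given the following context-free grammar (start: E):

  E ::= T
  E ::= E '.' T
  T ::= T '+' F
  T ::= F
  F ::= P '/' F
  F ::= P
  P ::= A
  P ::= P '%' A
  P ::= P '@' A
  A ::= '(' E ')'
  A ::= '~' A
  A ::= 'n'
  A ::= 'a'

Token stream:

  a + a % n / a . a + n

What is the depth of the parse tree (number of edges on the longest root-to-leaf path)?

[E [E [T [T [F [P [A a]]]] + [F [P [P [A a]] % [A n]] / [F [P [A a]]]]]] . [T [T [F [P [A a]]]] + [F [P [A n]]]]]

7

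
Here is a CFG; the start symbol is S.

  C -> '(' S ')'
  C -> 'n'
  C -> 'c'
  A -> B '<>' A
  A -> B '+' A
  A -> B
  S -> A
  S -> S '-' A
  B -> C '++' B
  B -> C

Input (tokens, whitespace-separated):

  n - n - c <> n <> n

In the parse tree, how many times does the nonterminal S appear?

3

[S [S [S [A [B [C n]]]] - [A [B [C n]]]] - [A [B [C c]] <> [A [B [C n]] <> [A [B [C n]]]]]]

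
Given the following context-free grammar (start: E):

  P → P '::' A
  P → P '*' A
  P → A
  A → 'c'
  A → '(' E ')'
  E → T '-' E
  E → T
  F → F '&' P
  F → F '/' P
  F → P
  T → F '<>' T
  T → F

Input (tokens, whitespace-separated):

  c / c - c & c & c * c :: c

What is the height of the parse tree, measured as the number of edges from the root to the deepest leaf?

8

[E [T [F [F [P [A c]]] / [P [A c]]]] - [E [T [F [F [F [P [A c]]] & [P [A c]]] & [P [P [P [A c]] * [A c]] :: [A c]]]]]]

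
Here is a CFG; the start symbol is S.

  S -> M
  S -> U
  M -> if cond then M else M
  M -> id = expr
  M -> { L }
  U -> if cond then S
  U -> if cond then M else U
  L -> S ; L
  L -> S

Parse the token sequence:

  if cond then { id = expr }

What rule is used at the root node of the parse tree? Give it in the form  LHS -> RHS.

S -> U

[S [U if cond then [S [M { [L [S [M id = expr]]] }]]]]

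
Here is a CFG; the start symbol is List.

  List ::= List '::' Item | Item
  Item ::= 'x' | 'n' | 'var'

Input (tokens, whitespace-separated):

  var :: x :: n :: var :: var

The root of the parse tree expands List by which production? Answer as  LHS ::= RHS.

[List [List [List [List [List [Item var]] :: [Item x]] :: [Item n]] :: [Item var]] :: [Item var]]

List ::= List '::' Item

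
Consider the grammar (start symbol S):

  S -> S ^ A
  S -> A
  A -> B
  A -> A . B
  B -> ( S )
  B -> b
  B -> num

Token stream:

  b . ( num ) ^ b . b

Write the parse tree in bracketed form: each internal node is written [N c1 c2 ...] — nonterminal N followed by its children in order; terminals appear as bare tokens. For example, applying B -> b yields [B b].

[S [S [A [A [B b]] . [B ( [S [A [B num]]] )]]] ^ [A [A [B b]] . [B b]]]

S
S ^ A
A ^ A
A . B ^ A
B . B ^ A
b . B ^ A
b . ( S ) ^ A
b . ( A ) ^ A
b . ( B ) ^ A
b . ( num ) ^ A
b . ( num ) ^ A . B
b . ( num ) ^ B . B
b . ( num ) ^ b . B
b . ( num ) ^ b . b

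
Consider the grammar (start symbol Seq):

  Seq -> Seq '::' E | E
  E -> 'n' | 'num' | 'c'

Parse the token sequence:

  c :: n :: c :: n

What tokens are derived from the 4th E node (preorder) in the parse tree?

[Seq [Seq [Seq [Seq [E c]] :: [E n]] :: [E c]] :: [E n]]

n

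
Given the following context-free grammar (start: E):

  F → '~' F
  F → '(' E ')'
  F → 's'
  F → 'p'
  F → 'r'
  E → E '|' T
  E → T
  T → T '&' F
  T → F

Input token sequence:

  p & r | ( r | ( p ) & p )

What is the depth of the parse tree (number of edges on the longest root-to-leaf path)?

10

[E [E [T [T [F p]] & [F r]]] | [T [F ( [E [E [T [F r]]] | [T [T [F ( [E [T [F p]]] )]] & [F p]]] )]]]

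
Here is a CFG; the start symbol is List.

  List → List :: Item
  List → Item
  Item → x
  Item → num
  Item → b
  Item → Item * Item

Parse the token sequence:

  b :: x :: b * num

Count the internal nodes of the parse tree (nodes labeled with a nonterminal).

8

[List [List [List [Item b]] :: [Item x]] :: [Item [Item b] * [Item num]]]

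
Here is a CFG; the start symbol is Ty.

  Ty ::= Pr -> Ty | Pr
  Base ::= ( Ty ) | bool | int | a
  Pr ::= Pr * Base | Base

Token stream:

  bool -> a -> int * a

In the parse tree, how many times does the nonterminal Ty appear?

[Ty [Pr [Base bool]] -> [Ty [Pr [Base a]] -> [Ty [Pr [Pr [Base int]] * [Base a]]]]]

3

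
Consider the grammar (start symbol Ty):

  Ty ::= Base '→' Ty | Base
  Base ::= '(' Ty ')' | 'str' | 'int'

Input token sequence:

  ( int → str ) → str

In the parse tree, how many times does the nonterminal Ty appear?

4

[Ty [Base ( [Ty [Base int] → [Ty [Base str]]] )] → [Ty [Base str]]]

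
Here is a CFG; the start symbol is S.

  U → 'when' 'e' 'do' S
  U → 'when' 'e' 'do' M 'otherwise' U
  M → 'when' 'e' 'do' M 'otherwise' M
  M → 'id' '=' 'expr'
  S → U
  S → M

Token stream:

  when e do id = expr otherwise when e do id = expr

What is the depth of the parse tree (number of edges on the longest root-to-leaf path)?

[S [U when e do [M id = expr] otherwise [U when e do [S [M id = expr]]]]]

5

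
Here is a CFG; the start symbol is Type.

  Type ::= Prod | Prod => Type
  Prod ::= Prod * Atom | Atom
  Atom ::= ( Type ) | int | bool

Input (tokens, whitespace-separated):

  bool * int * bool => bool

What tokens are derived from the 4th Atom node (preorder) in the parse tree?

[Type [Prod [Prod [Prod [Atom bool]] * [Atom int]] * [Atom bool]] => [Type [Prod [Atom bool]]]]

bool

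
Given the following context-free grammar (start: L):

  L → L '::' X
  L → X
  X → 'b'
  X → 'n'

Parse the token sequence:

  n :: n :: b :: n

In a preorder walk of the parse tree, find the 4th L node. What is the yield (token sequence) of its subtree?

[L [L [L [L [X n]] :: [X n]] :: [X b]] :: [X n]]

n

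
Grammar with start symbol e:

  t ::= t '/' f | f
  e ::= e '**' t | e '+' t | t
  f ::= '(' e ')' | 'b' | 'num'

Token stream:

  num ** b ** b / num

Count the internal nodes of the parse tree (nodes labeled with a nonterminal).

11

[e [e [e [t [f num]]] ** [t [f b]]] ** [t [t [f b]] / [f num]]]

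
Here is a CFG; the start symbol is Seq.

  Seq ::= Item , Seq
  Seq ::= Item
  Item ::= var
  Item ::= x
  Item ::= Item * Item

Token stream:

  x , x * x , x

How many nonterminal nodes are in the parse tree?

8

[Seq [Item x] , [Seq [Item [Item x] * [Item x]] , [Seq [Item x]]]]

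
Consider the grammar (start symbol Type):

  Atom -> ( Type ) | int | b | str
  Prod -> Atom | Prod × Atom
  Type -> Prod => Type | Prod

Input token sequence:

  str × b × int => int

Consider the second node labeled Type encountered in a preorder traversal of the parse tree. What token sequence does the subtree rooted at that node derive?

[Type [Prod [Prod [Prod [Atom str]] × [Atom b]] × [Atom int]] => [Type [Prod [Atom int]]]]

int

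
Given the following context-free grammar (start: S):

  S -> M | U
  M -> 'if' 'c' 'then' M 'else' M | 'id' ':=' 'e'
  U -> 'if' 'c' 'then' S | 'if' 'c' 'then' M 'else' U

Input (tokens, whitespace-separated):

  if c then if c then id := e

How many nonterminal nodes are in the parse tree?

[S [U if c then [S [U if c then [S [M id := e]]]]]]

6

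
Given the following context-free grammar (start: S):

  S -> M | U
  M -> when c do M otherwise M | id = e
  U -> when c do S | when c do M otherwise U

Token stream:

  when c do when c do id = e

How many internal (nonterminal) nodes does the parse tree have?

[S [U when c do [S [U when c do [S [M id = e]]]]]]

6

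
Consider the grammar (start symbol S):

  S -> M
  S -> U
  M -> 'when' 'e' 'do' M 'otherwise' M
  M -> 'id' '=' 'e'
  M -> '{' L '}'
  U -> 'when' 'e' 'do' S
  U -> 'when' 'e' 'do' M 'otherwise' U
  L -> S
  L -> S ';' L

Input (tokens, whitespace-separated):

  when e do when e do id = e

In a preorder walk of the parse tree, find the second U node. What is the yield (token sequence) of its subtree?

when e do id = e

[S [U when e do [S [U when e do [S [M id = e]]]]]]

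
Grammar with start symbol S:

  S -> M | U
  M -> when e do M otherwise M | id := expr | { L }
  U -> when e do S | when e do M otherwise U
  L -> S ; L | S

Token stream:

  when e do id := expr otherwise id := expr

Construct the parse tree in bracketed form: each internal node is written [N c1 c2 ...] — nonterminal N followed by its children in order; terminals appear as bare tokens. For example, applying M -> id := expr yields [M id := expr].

[S [M when e do [M id := expr] otherwise [M id := expr]]]

S
M
when e do M otherwise M
when e do id := expr otherwise M
when e do id := expr otherwise id := expr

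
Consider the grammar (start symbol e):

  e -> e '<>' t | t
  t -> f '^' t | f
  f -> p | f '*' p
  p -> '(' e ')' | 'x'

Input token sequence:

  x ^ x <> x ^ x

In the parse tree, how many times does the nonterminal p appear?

[e [e [t [f [p x]] ^ [t [f [p x]]]]] <> [t [f [p x]] ^ [t [f [p x]]]]]

4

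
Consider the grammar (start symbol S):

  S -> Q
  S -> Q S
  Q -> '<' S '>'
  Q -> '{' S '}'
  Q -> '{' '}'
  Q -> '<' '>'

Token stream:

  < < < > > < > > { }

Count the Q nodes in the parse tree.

[S [Q < [S [Q < [S [Q < >]] >] [S [Q < >]]] >] [S [Q { }]]]

5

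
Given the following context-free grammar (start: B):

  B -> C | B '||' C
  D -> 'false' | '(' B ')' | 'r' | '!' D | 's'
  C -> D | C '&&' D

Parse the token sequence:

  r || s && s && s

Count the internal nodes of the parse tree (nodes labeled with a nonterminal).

[B [B [C [D r]]] || [C [C [C [D s]] && [D s]] && [D s]]]

10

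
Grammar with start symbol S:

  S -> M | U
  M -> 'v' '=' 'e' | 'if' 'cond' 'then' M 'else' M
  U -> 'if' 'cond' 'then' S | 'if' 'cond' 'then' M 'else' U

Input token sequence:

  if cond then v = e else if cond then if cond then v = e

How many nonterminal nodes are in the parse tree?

8

[S [U if cond then [M v = e] else [U if cond then [S [U if cond then [S [M v = e]]]]]]]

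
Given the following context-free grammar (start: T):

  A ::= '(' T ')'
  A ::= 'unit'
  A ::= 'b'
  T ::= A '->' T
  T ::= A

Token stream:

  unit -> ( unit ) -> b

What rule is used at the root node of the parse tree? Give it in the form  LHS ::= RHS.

T ::= A '->' T

[T [A unit] -> [T [A ( [T [A unit]] )] -> [T [A b]]]]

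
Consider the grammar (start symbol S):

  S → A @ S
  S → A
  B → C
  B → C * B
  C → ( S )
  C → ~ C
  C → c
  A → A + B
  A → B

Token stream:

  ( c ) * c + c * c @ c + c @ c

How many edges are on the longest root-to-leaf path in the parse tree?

[S [A [A [B [C ( [S [A [B [C c]]]] )] * [B [C c]]]] + [B [C c] * [B [C c]]]] @ [S [A [A [B [C c]]] + [B [C c]]] @ [S [A [B [C c]]]]]]

9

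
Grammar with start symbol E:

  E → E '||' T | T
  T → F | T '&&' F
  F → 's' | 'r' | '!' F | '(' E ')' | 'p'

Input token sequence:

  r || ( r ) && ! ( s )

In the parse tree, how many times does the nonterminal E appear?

4

[E [E [T [F r]]] || [T [T [F ( [E [T [F r]]] )]] && [F ! [F ( [E [T [F s]]] )]]]]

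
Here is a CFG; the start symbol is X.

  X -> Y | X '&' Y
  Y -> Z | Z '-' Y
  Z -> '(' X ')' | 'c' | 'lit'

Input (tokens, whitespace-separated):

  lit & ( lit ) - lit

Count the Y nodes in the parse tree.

4

[X [X [Y [Z lit]]] & [Y [Z ( [X [Y [Z lit]]] )] - [Y [Z lit]]]]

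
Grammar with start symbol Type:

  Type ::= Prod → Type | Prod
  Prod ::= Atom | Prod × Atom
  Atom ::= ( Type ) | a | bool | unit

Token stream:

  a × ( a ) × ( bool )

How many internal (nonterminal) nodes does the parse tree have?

13

[Type [Prod [Prod [Prod [Atom a]] × [Atom ( [Type [Prod [Atom a]]] )]] × [Atom ( [Type [Prod [Atom bool]]] )]]]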